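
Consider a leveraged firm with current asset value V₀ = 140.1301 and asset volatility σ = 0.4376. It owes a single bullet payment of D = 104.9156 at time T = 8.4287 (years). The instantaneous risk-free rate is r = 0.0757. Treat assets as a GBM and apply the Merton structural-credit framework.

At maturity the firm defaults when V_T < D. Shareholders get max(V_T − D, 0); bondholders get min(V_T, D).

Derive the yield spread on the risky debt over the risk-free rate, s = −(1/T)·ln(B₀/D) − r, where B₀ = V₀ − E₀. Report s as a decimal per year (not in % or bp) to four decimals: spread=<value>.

d₁ = [ln(V₀/D) + (r + σ²/2)T] / (σ√T)
   = [ln(140.1301/104.9156) + (0.0757 + 0.5·0.4376²)·8.4287] / (0.4376·√8.4287)
   = [0.289415 + 1.445074] / 1.270450 = 1.365256
d₂ = d₁ − σ√T = 1.365256 − 1.270450 = 0.094806
N(d₁) = 0.913914,  N(d₂) = 0.537765,  e^(−rT) = 0.528320
E₀ = V₀·N(d₁) − D·e^(−rT)·N(d₂)
   = 140.1301·0.913914 − 104.9156·0.528320·0.537765 = 98.258993
B₀ = V₀ − E₀ = 140.1301 − 98.258993 = 41.871107
spread = −(1/T)·ln(B₀/D) − r = −(1/8.4287)·ln(41.871107/104.9156) − 0.0757 = 0.03328006

spread=0.0333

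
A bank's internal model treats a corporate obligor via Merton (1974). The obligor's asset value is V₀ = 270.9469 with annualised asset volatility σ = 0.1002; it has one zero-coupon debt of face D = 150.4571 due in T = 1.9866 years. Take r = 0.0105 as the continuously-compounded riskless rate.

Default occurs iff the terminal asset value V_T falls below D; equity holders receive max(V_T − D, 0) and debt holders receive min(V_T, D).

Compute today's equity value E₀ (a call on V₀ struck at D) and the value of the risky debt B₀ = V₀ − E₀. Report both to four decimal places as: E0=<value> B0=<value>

d₁ = [ln(V₀/D) + (r + σ²/2)T] / (σ√T)
   = [ln(270.9469/150.4571) + (0.0105 + 0.5·0.1002²)·1.9866] / (0.1002·√1.9866)
   = [0.588245 + 0.030832] / 0.141229 = 4.383507
d₂ = d₁ − σ√T = 4.383507 − 0.141229 = 4.242278
N(d₁) = 0.999994,  N(d₂) = 0.999989,  e^(−rT) = 0.979357
E₀ = V₀·N(d₁) − D·e^(−rT)·N(d₂)
   = 270.9469·0.999994 − 150.4571·0.979357·0.999989 = 123.595772
B₀ = V₀ − E₀ = 270.9469 − 123.595772 = 147.351128

E0=123.5958 B0=147.3511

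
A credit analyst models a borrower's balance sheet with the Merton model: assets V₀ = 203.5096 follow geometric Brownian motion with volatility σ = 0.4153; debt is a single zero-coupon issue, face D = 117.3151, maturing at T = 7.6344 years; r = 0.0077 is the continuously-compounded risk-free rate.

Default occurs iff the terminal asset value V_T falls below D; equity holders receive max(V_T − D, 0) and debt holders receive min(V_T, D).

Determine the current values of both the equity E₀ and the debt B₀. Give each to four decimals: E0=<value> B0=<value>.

E0=122.6871 B0=80.8225

d₁ = [ln(V₀/D) + (r + σ²/2)T] / (σ√T)
   = [ln(203.5096/117.3151) + (0.0077 + 0.5·0.4153²)·7.6344] / (0.4153·√7.6344)
   = [0.550850 + 0.717153] / 1.147491 = 1.105022
d₂ = d₁ − σ√T = 1.105022 − 1.147491 = -0.042470
N(d₁) = 0.865425,  N(d₂) = 0.483062,  e^(−rT) = 0.942910
E₀ = V₀·N(d₁) − D·e^(−rT)·N(d₂)
   = 203.5096·0.865425 − 117.3151·0.942910·0.483062 = 122.687129
B₀ = V₀ − E₀ = 203.5096 − 122.687129 = 80.822471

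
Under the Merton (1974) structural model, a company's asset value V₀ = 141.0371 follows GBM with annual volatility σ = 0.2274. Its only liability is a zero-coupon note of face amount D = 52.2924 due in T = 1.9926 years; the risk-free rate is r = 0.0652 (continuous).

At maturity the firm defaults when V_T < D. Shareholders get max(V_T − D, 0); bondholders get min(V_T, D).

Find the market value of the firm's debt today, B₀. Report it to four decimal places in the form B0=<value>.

B0=45.9200

d₁ = [ln(V₀/D) + (r + σ²/2)T] / (σ√T)
   = [ln(141.0371/52.2924) + (0.0652 + 0.5·0.2274²)·1.9926] / (0.2274·√1.9926)
   = [0.992172 + 0.181437] / 0.320997 = 3.656140
d₂ = d₁ − σ√T = 3.656140 − 0.320997 = 3.335144
N(d₁) = 0.999872,  N(d₂) = 0.999574,  e^(−rT) = 0.878168
E₀ = V₀·N(d₁) − D·e^(−rT)·N(d₂)
   = 141.0371·0.999872 − 52.2924·0.878168·0.999574 = 95.117115
B₀ = V₀ − E₀ = 141.0371 − 95.117115 = 45.919985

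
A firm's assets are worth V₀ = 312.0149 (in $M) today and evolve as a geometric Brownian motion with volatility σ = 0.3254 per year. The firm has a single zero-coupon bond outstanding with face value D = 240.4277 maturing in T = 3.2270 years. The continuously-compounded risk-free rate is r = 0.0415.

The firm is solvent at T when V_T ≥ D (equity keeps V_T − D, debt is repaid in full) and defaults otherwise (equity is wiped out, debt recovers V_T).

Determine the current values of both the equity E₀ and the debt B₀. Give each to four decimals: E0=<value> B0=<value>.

d₁ = [ln(V₀/D) + (r + σ²/2)T] / (σ√T)
   = [ln(312.0149/240.4277) + (0.0415 + 0.5·0.3254²)·3.2270] / (0.3254·√3.2270)
   = [0.260632 + 0.304766] / 0.584544 = 0.967246
d₂ = d₁ − σ√T = 0.967246 − 0.584544 = 0.382702
N(d₁) = 0.833290,  N(d₂) = 0.649030,  e^(−rT) = 0.874660
E₀ = V₀·N(d₁) − D·e^(−rT)·N(d₂)
   = 312.0149·0.833290 − 240.4277·0.874660·0.649030 = 123.512714
B₀ = V₀ − E₀ = 312.0149 − 123.512714 = 188.502186

E0=123.5127 B0=188.5022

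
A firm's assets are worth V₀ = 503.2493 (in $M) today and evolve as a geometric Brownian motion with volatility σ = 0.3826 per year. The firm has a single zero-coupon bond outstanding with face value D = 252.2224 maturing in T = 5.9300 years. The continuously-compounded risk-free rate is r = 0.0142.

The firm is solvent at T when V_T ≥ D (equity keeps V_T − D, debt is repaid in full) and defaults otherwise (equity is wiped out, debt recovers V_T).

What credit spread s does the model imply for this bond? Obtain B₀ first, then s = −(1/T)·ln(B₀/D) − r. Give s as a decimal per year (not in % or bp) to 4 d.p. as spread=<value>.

spread=0.0267

d₁ = [ln(V₀/D) + (r + σ²/2)T] / (σ√T)
   = [ln(503.2493/252.2224) + (0.0142 + 0.5·0.3826²)·5.9300] / (0.3826·√5.9300)
   = [0.690774 + 0.518231] / 0.931692 = 1.297645
d₂ = d₁ − σ√T = 1.297645 − 0.931692 = 0.365953
N(d₁) = 0.902795,  N(d₂) = 0.642800,  e^(−rT) = 0.919242
E₀ = V₀·N(d₁) − D·e^(−rT)·N(d₂)
   = 503.2493·0.902795 − 252.2224·0.919242·0.642800 = 305.295762
B₀ = V₀ − E₀ = 503.2493 − 305.295762 = 197.953538
spread = −(1/T)·ln(B₀/D) − r = −(1/5.9300)·ln(197.953538/252.2224) − 0.0142 = 0.02665647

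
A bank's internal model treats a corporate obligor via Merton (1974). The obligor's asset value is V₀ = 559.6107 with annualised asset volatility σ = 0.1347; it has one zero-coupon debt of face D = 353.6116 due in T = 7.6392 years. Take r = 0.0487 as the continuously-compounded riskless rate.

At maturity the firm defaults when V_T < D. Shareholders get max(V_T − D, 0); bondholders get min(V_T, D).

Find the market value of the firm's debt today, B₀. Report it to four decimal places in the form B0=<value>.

B0=243.1523

d₁ = [ln(V₀/D) + (r + σ²/2)T] / (σ√T)
   = [ln(559.6107/353.6116) + (0.0487 + 0.5·0.1347²)·7.6392] / (0.1347·√7.6392)
   = [0.459042 + 0.441332] / 0.372299 = 2.418419
d₂ = d₁ − σ√T = 2.418419 − 0.372299 = 2.046121
N(d₁) = 0.992206,  N(d₂) = 0.979628,  e^(−rT) = 0.689334
E₀ = V₀·N(d₁) − D·e^(−rT)·N(d₂)
   = 559.6107·0.992206 − 353.6116·0.689334·0.979628 = 316.458358
B₀ = V₀ − E₀ = 559.6107 − 316.458358 = 243.152342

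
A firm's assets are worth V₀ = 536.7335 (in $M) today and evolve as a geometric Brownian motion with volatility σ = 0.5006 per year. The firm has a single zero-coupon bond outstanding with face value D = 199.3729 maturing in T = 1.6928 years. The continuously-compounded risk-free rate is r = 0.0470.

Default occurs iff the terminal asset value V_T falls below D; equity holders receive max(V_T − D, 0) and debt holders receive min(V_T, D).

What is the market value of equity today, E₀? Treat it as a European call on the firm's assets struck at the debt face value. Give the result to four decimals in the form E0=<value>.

d₁ = [ln(V₀/D) + (r + σ²/2)T] / (σ√T)
   = [ln(536.7335/199.3729) + (0.0470 + 0.5·0.5006²)·1.6928] / (0.5006·√1.6928)
   = [0.990325 + 0.291670] / 0.651319 = 1.968305
d₂ = d₁ − σ√T = 1.968305 − 0.651319 = 1.316987
N(d₁) = 0.975484,  N(d₂) = 0.906078,  e^(−rT) = 0.923521
E₀ = V₀·N(d₁) − D·e^(−rT)·N(d₂)
   = 536.7335·0.975484 − 199.3729·0.923521·0.906078 = 356.742929

E0=356.7429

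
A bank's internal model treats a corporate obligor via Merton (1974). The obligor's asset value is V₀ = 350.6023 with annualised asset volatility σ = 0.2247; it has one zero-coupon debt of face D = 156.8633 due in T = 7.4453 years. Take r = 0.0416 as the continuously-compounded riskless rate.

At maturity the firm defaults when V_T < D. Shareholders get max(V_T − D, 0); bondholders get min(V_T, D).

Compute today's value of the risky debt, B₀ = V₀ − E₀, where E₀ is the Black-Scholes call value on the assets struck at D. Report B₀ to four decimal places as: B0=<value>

B0=113.4576

d₁ = [ln(V₀/D) + (r + σ²/2)T] / (σ√T)
   = [ln(350.6023/156.8633) + (0.0416 + 0.5·0.2247²)·7.4453] / (0.2247·√7.4453)
   = [0.804278 + 0.497681] / 0.613118 = 2.123505
d₂ = d₁ − σ√T = 2.123505 − 0.613118 = 1.510386
N(d₁) = 0.983144,  N(d₂) = 0.934528,  e^(−rT) = 0.733649
E₀ = V₀·N(d₁) − D·e^(−rT)·N(d₂)
   = 350.6023·0.983144 − 156.8633·0.733649·0.934528 = 237.144744
B₀ = V₀ − E₀ = 350.6023 − 237.144744 = 113.457556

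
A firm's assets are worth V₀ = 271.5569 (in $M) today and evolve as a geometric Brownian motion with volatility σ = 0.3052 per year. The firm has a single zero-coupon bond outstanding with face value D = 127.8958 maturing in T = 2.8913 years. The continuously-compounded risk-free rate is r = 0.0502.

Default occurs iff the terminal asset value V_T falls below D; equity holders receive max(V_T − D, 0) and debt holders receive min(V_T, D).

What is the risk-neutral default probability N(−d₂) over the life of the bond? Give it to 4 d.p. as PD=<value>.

PD=0.0706

d₁ = [ln(V₀/D) + (r + σ²/2)T] / (σ√T)
   = [ln(271.5569/127.8958) + (0.0502 + 0.5·0.3052²)·2.8913] / (0.3052·√2.8913)
   = [0.752956 + 0.279801] / 0.518957 = 1.990064
d₂ = d₁ − σ√T = 1.990064 − 0.518957 = 1.471107
risk-neutral PD = N(−d₂) = N(-1.471107) = 0.070631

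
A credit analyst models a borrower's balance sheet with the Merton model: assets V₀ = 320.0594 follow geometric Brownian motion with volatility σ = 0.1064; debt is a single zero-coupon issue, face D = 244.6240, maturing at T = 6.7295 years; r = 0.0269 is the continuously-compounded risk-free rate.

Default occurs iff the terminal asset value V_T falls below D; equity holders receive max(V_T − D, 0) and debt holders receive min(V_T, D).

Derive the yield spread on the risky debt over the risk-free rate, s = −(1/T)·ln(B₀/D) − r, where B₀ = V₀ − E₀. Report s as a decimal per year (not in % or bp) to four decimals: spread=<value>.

spread=0.0011

d₁ = [ln(V₀/D) + (r + σ²/2)T] / (σ√T)
   = [ln(320.0594/244.6240) + (0.0269 + 0.5·0.1064²)·6.7295] / (0.1064·√6.7295)
   = [0.268784 + 0.219116] / 0.276015 = 1.767656
d₂ = d₁ − σ√T = 1.767656 − 0.276015 = 1.491641
N(d₁) = 0.961441,  N(d₂) = 0.932103,  e^(−rT) = 0.834416
E₀ = V₀·N(d₁) − D·e^(−rT)·N(d₂)
   = 320.0594·0.961441 − 244.6240·0.834416·0.932103 = 117.458993
B₀ = V₀ − E₀ = 320.0594 − 117.458993 = 202.600407
spread = −(1/T)·ln(B₀/D) − r = −(1/6.7295)·ln(202.600407/244.6240) − 0.0269 = 0.00110903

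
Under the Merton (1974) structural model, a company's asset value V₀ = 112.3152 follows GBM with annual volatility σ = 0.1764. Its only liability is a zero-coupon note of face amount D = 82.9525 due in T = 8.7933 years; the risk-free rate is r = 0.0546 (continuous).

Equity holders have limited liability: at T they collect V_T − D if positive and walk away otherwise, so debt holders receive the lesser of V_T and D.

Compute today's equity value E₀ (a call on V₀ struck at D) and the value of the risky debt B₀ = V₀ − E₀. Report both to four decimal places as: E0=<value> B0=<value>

d₁ = [ln(V₀/D) + (r + σ²/2)T] / (σ√T)
   = [ln(112.3152/82.9525) + (0.0546 + 0.5·0.1764²)·8.7933] / (0.1764·√8.7933)
   = [0.303041 + 0.616925] / 0.523088 = 1.758721
d₂ = d₁ − σ√T = 1.758721 − 0.523088 = 1.235634
N(d₁) = 0.960688,  N(d₂) = 0.891703,  e^(−rT) = 0.618713
E₀ = V₀·N(d₁) − D·e^(−rT)·N(d₂)
   = 112.3152·0.960688 − 82.9525·0.618713·0.891703 = 62.134279
B₀ = V₀ − E₀ = 112.3152 − 62.134279 = 50.180921

E0=62.1343 B0=50.1809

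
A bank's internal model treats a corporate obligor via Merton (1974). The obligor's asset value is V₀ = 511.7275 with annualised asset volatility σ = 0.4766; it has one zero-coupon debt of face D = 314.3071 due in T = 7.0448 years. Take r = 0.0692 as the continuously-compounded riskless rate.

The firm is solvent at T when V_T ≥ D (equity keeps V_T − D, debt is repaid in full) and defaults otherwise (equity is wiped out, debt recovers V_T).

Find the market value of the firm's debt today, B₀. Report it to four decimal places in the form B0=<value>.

d₁ = [ln(V₀/D) + (r + σ²/2)T] / (σ√T)
   = [ln(511.7275/314.3071) + (0.0692 + 0.5·0.4766²)·7.0448] / (0.4766·√7.0448)
   = [0.487422 + 1.287605] / 1.264994 = 1.403190
d₂ = d₁ − σ√T = 1.403190 − 1.264994 = 0.138196
N(d₁) = 0.919720,  N(d₂) = 0.554957,  e^(−rT) = 0.614160
E₀ = V₀·N(d₁) − D·e^(−rT)·N(d₂)
   = 511.7275·0.919720 − 314.3071·0.614160·0.554957 = 363.519899
B₀ = V₀ − E₀ = 511.7275 − 363.519899 = 148.207601

B0=148.2076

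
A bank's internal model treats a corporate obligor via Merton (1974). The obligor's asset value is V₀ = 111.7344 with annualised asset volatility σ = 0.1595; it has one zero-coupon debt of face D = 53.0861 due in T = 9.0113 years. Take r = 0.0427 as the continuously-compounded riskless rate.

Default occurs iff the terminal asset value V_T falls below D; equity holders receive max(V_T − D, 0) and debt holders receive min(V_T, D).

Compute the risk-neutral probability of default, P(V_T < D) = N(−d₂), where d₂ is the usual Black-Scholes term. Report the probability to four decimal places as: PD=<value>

PD=0.0171

d₁ = [ln(V₀/D) + (r + σ²/2)T] / (σ√T)
   = [ln(111.7344/53.0861) + (0.0427 + 0.5·0.1595²)·9.0113] / (0.1595·√9.0113)
   = [0.744210 + 0.499407] / 0.478800 = 2.597360
d₂ = d₁ − σ√T = 2.597360 − 0.478800 = 2.118560
risk-neutral PD = N(−d₂) = N(-2.118560) = 0.017064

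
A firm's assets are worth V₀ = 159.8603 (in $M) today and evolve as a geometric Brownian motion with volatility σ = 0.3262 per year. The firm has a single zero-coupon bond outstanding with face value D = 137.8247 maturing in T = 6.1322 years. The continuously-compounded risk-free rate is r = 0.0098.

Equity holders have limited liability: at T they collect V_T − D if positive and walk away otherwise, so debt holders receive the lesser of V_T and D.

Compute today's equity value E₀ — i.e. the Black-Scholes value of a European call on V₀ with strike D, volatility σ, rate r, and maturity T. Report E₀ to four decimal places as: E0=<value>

d₁ = [ln(V₀/D) + (r + σ²/2)T] / (σ√T)
   = [ln(159.8603/137.8247) + (0.0098 + 0.5·0.3262²)·6.1322] / (0.3262·√6.1322)
   = [0.148318 + 0.386348] / 0.807778 = 0.661897
d₂ = d₁ − σ√T = 0.661897 − 0.807778 = -0.145881
N(d₁) = 0.745981,  N(d₂) = 0.442008,  e^(−rT) = 0.941675
E₀ = V₀·N(d₁) − D·e^(−rT)·N(d₂)
   = 159.8603·0.745981 − 137.8247·0.941675·0.442008 = 61.886404

E0=61.8864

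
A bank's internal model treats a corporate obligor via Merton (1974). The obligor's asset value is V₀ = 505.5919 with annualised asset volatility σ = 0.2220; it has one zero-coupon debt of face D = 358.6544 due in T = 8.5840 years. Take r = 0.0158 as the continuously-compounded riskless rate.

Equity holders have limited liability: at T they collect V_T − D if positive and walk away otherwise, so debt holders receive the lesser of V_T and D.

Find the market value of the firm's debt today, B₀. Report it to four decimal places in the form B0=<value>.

B0=279.4521

d₁ = [ln(V₀/D) + (r + σ²/2)T] / (σ√T)
   = [ln(505.5919/358.6544) + (0.0158 + 0.5·0.2220²)·8.5840] / (0.2220·√8.5840)
   = [0.343371 + 0.347154] / 0.650426 = 1.061650
d₂ = d₁ − σ√T = 1.061650 − 0.650426 = 0.411224
N(d₁) = 0.855803,  N(d₂) = 0.659546,  e^(−rT) = 0.873168
E₀ = V₀·N(d₁) − D·e^(−rT)·N(d₂)
   = 505.5919·0.855803 − 358.6544·0.873168·0.659546 = 226.139843
B₀ = V₀ − E₀ = 505.5919 − 226.139843 = 279.452057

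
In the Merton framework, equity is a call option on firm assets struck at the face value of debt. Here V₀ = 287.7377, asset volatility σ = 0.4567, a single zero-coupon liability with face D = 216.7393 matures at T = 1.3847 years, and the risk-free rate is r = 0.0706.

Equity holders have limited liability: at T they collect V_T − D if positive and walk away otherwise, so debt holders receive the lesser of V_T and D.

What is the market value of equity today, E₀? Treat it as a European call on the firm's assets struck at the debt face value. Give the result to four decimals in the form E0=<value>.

E0=108.7992

d₁ = [ln(V₀/D) + (r + σ²/2)T] / (σ√T)
   = [ln(287.7377/216.7393) + (0.0706 + 0.5·0.4567²)·1.3847] / (0.4567·√1.3847)
   = [0.283354 + 0.242167] / 0.537414 = 0.977870
d₂ = d₁ − σ√T = 0.977870 − 0.537414 = 0.440456
N(d₁) = 0.835931,  N(d₂) = 0.670196,  e^(−rT) = 0.906867
E₀ = V₀·N(d₁) − D·e^(−rT)·N(d₂)
   = 287.7377·0.835931 − 216.7393·0.906867·0.670196 = 108.799181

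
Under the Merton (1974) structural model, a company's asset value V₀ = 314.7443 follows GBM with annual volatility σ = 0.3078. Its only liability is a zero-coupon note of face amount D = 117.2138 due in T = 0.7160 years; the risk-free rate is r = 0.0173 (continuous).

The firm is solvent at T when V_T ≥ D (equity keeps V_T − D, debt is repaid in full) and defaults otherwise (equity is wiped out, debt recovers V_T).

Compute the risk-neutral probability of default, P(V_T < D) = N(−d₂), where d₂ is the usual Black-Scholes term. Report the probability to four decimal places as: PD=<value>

d₁ = [ln(V₀/D) + (r + σ²/2)T] / (σ√T)
   = [ln(314.7443/117.2138) + (0.0173 + 0.5·0.3078²)·0.7160] / (0.3078·√0.7160)
   = [0.987761 + 0.046304] / 0.260450 = 3.970294
d₂ = d₁ − σ√T = 3.970294 − 0.260450 = 3.709844
risk-neutral PD = N(−d₂) = N(-3.709844) = 0.000104

PD=0.0001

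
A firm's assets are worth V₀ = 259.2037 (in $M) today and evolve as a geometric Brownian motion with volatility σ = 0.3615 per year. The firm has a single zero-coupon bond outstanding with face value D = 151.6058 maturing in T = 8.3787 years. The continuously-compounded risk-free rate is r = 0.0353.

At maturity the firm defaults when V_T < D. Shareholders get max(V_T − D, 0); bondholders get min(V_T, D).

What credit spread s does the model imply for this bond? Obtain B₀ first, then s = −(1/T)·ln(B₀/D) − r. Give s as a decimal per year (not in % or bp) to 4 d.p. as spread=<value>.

spread=0.0233

d₁ = [ln(V₀/D) + (r + σ²/2)T] / (σ√T)
   = [ln(259.2037/151.6058) + (0.0353 + 0.5·0.3615²)·8.3787] / (0.3615·√8.3787)
   = [0.536331 + 0.843242] / 1.046397 = 1.318402
d₂ = d₁ − σ√T = 1.318402 − 1.046397 = 0.272005
N(d₁) = 0.906315,  N(d₂) = 0.607191,  e^(−rT) = 0.743960
E₀ = V₀·N(d₁) − D·e^(−rT)·N(d₂)
   = 259.2037·0.906315 − 151.6058·0.743960·0.607191 = 166.436094
B₀ = V₀ − E₀ = 259.2037 − 166.436094 = 92.767606
spread = −(1/T)·ln(B₀/D) − r = −(1/8.3787)·ln(92.767606/151.6058) − 0.0353 = 0.02332320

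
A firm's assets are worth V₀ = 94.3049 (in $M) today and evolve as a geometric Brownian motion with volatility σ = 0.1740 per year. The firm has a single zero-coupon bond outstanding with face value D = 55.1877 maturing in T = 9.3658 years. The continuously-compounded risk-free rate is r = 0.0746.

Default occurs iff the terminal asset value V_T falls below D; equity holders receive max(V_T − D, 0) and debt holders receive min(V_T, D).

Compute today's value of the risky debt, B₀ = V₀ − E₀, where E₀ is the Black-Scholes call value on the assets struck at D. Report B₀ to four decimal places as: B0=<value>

B0=27.3500

d₁ = [ln(V₀/D) + (r + σ²/2)T] / (σ√T)
   = [ln(94.3049/55.1877) + (0.0746 + 0.5·0.1740²)·9.3658] / (0.1740·√9.3658)
   = [0.535793 + 0.840468] / 0.532503 = 2.584516
d₂ = d₁ − σ√T = 2.584516 − 0.532503 = 2.052013
N(d₁) = 0.995124,  N(d₂) = 0.979916,  e^(−rT) = 0.497237
E₀ = V₀·N(d₁) − D·e^(−rT)·N(d₂)
   = 94.3049·0.995124 − 55.1877·0.497237·0.979916 = 66.954865
B₀ = V₀ − E₀ = 94.3049 − 66.954865 = 27.350035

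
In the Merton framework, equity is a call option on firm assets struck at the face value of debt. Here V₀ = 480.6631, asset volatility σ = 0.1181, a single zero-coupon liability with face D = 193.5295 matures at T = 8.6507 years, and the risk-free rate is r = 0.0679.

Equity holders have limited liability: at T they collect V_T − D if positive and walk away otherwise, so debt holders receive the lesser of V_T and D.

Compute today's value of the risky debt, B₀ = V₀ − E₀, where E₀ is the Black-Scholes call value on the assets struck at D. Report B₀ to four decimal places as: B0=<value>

d₁ = [ln(V₀/D) + (r + σ²/2)T] / (σ√T)
   = [ln(480.6631/193.5295) + (0.0679 + 0.5·0.1181²)·8.6507] / (0.1181·√8.6507)
   = [0.909737 + 0.647711] / 0.347357 = 4.483714
d₂ = d₁ − σ√T = 4.483714 − 0.347357 = 4.136357
N(d₁) = 0.999996,  N(d₂) = 0.999982,  e^(−rT) = 0.555780
E₀ = V₀·N(d₁) − D·e^(−rT)·N(d₂)
   = 480.6631·0.999996 − 193.5295·0.555780·0.999982 = 373.103386
B₀ = V₀ − E₀ = 480.6631 − 373.103386 = 107.559714

B0=107.5597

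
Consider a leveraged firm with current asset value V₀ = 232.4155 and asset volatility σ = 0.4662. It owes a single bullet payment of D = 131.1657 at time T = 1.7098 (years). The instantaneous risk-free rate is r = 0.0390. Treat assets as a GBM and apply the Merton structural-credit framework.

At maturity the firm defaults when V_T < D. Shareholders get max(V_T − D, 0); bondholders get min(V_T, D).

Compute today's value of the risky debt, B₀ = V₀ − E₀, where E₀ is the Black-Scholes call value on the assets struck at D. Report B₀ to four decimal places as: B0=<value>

d₁ = [ln(V₀/D) + (r + σ²/2)T] / (σ√T)
   = [ln(232.4155/131.1657) + (0.0390 + 0.5·0.4662²)·1.7098] / (0.4662·√1.7098)
   = [0.572065 + 0.252488] / 0.609600 = 1.352614
d₂ = d₁ − σ√T = 1.352614 − 0.609600 = 0.743014
N(d₁) = 0.911911,  N(d₂) = 0.771263,  e^(−rT) = 0.935492
E₀ = V₀·N(d₁) − D·e^(−rT)·N(d₂)
   = 232.4155·0.911911 − 131.1657·0.935492·0.771263 = 117.304629
B₀ = V₀ − E₀ = 232.4155 − 117.304629 = 115.110871

B0=115.1109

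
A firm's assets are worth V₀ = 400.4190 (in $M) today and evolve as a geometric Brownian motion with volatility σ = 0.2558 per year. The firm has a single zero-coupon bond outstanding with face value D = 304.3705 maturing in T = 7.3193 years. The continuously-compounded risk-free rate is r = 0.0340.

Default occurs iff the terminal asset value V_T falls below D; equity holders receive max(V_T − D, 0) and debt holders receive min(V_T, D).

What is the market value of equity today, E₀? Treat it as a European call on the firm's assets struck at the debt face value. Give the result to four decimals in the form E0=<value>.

d₁ = [ln(V₀/D) + (r + σ²/2)T] / (σ√T)
   = [ln(400.4190/304.3705) + (0.0340 + 0.5·0.2558²)·7.3193] / (0.2558·√7.3193)
   = [0.274266 + 0.488320] / 0.692047 = 1.101929
d₂ = d₁ − σ√T = 1.101929 − 0.692047 = 0.409882
N(d₁) = 0.864754,  N(d₂) = 0.659054,  e^(−rT) = 0.779692
E₀ = V₀·N(d₁) − D·e^(−rT)·N(d₂)
   = 400.4190·0.864754 − 304.3705·0.779692·0.659054 = 189.860268

E0=189.8603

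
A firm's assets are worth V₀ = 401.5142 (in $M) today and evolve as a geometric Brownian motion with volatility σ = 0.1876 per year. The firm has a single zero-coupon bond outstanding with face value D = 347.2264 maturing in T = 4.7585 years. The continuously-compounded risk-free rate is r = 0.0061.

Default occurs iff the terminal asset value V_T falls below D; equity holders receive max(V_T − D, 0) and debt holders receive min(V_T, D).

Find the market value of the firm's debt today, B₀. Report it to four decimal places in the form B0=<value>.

B0=304.2526

d₁ = [ln(V₀/D) + (r + σ²/2)T] / (σ√T)
   = [ln(401.5142/347.2264) + (0.0061 + 0.5·0.1876²)·4.7585] / (0.1876·√4.7585)
   = [0.145266 + 0.112762] / 0.409230 = 0.630519
d₂ = d₁ − σ√T = 0.630519 − 0.409230 = 0.221289
N(d₁) = 0.735822,  N(d₂) = 0.587566,  e^(−rT) = 0.971390
E₀ = V₀·N(d₁) − D·e^(−rT)·N(d₂)
   = 401.5142·0.735822 − 347.2264·0.971390·0.587566 = 97.261581
B₀ = V₀ − E₀ = 401.5142 − 97.261581 = 304.252619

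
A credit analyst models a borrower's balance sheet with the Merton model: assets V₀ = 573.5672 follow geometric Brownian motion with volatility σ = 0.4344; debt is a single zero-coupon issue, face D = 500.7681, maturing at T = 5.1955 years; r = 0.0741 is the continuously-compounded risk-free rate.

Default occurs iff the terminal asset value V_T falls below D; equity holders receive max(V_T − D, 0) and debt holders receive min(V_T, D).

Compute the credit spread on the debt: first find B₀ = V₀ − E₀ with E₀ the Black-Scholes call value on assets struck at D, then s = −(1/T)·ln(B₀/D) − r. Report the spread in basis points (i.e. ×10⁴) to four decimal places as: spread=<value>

d₁ = [ln(V₀/D) + (r + σ²/2)T] / (σ√T)
   = [ln(573.5672/500.7681) + (0.0741 + 0.5·0.4344²)·5.1955] / (0.4344·√5.1955)
   = [0.135732 + 0.875191] / 0.990156 = 1.020973
d₂ = d₁ − σ√T = 1.020973 − 0.990156 = 0.030818
N(d₁) = 0.846366,  N(d₂) = 0.512293,  e^(−rT) = 0.680460
E₀ = V₀·N(d₁) − D·e^(−rT)·N(d₂)
   = 573.5672·0.846366 − 500.7681·0.680460·0.512293 = 310.883060
B₀ = V₀ − E₀ = 573.5672 − 310.883060 = 262.684140
spread = −(1/T)·ln(B₀/D) − r = −(1/5.1955)·ln(262.684140/500.7681) − 0.0741 = 0.05008262
in basis points: 0.05008262 × 10⁴ = 500.8262 bp

spread=500.8262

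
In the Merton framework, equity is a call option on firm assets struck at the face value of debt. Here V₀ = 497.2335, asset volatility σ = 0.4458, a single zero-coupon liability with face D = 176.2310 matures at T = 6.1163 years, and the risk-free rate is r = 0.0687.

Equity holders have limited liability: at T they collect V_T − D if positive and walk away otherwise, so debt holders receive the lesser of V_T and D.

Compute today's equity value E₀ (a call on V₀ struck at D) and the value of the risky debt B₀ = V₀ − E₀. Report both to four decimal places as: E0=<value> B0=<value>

d₁ = [ln(V₀/D) + (r + σ²/2)T] / (σ√T)
   = [ln(497.2335/176.2310) + (0.0687 + 0.5·0.4458²)·6.1163] / (0.4458·√6.1163)
   = [1.037264 + 1.027959] / 1.102515 = 1.873193
d₂ = d₁ − σ√T = 1.873193 − 1.102515 = 0.770678
N(d₁) = 0.969479,  N(d₂) = 0.779551,  e^(−rT) = 0.656922
E₀ = V₀·N(d₁) − D·e^(−rT)·N(d₂)
   = 497.2335·0.969479 − 176.2310·0.656922·0.779551 = 391.808834
B₀ = V₀ − E₀ = 497.2335 − 391.808834 = 105.424666

E0=391.8088 B0=105.4247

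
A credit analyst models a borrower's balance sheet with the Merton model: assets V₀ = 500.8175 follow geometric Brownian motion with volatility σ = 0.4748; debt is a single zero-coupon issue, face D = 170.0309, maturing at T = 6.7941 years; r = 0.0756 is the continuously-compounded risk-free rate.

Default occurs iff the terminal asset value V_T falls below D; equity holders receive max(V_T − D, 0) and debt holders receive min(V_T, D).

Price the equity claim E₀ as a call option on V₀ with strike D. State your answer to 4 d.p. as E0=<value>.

E0=410.5294

d₁ = [ln(V₀/D) + (r + σ²/2)T] / (σ√T)
   = [ln(500.8175/170.0309) + (0.0756 + 0.5·0.4748²)·6.7941] / (0.4748·√6.7941)
   = [1.080262 + 1.279448] / 1.237590 = 1.906698
d₂ = d₁ − σ√T = 1.906698 − 1.237590 = 0.669108
N(d₁) = 0.971720,  N(d₂) = 0.748287,  e^(−rT) = 0.598317
E₀ = V₀·N(d₁) − D·e^(−rT)·N(d₂)
   = 500.8175·0.971720 − 170.0309·0.598317·0.748287 = 410.529412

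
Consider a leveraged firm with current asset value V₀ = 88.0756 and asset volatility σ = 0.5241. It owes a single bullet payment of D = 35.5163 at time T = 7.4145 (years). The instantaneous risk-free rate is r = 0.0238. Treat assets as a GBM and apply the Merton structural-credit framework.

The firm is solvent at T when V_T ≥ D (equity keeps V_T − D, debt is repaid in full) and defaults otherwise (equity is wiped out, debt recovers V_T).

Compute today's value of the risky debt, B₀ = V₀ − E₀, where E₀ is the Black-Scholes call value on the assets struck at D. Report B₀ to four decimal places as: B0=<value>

B0=21.6287

d₁ = [ln(V₀/D) + (r + σ²/2)T] / (σ√T)
   = [ln(88.0756/35.5163) + (0.0238 + 0.5·0.5241²)·7.4145] / (0.5241·√7.4145)
   = [0.908204 + 1.194776] / 1.427102 = 1.473601
d₂ = d₁ − σ√T = 1.473601 − 1.427102 = 0.046499
N(d₁) = 0.929705,  N(d₂) = 0.518544,  e^(−rT) = 0.838228
E₀ = V₀·N(d₁) − D·e^(−rT)·N(d₂)
   = 88.0756·0.929705 − 35.5163·0.838228·0.518544 = 66.446930
B₀ = V₀ − E₀ = 88.0756 − 66.446930 = 21.628670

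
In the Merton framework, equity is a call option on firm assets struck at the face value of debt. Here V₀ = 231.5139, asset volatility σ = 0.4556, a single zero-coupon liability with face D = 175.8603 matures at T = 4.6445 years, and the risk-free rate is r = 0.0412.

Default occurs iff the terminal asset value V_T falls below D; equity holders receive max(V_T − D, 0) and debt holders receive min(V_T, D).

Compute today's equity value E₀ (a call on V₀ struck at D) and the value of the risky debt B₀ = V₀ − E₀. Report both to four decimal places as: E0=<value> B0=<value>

d₁ = [ln(V₀/D) + (r + σ²/2)T] / (σ√T)
   = [ln(231.5139/175.8603) + (0.0412 + 0.5·0.4556²)·4.6445] / (0.4556·√4.6445)
   = [0.274950 + 0.673386] / 0.981868 = 0.965849
d₂ = d₁ − σ√T = 0.965849 − 0.981868 = -0.016020
N(d₁) = 0.832940,  N(d₂) = 0.493609,  e^(−rT) = 0.825841
E₀ = V₀·N(d₁) − D·e^(−rT)·N(d₂)
   = 231.5139·0.832940 − 175.8603·0.825841·0.493609 = 121.149026
B₀ = V₀ − E₀ = 231.5139 − 121.149026 = 110.364874

E0=121.1490 B0=110.3649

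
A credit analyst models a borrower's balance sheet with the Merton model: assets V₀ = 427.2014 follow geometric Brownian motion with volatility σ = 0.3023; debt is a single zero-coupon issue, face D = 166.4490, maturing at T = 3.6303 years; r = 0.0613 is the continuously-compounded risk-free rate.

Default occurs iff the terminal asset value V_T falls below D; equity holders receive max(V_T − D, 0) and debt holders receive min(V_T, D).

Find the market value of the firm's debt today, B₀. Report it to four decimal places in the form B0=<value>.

d₁ = [ln(V₀/D) + (r + σ²/2)T] / (σ√T)
   = [ln(427.2014/166.4490) + (0.0613 + 0.5·0.3023²)·3.6303] / (0.3023·√3.6303)
   = [0.942567 + 0.388415] / 0.575983 = 2.310802
d₂ = d₁ − σ√T = 2.310802 − 0.575983 = 1.734820
N(d₁) = 0.989578,  N(d₂) = 0.958614,  e^(−rT) = 0.800485
E₀ = V₀·N(d₁) − D·e^(−rT)·N(d₂)
   = 427.2014·0.989578 − 166.4490·0.800485·0.958614 = 295.023533
B₀ = V₀ − E₀ = 427.2014 − 295.023533 = 132.177867

B0=132.1779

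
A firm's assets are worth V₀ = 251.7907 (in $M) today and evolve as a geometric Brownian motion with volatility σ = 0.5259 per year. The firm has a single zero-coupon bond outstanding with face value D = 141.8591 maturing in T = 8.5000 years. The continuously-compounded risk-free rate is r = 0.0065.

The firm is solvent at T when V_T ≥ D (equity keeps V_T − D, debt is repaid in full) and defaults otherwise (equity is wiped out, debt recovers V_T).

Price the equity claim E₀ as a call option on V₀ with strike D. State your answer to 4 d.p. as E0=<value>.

d₁ = [ln(V₀/D) + (r + σ²/2)T] / (σ√T)
   = [ln(251.7907/141.8591) + (0.0065 + 0.5·0.5259²)·8.5000] / (0.5259·√8.5000)
   = [0.573764 + 1.230676] / 1.533249 = 1.176873
d₂ = d₁ − σ√T = 1.176873 − 1.533249 = -0.356375
N(d₁) = 0.880377,  N(d₂) = 0.360780,  e^(−rT) = 0.946249
E₀ = V₀·N(d₁) − D·e^(−rT)·N(d₂)
   = 251.7907·0.880377 − 141.8591·0.946249·0.360780 = 173.241842

E0=173.2418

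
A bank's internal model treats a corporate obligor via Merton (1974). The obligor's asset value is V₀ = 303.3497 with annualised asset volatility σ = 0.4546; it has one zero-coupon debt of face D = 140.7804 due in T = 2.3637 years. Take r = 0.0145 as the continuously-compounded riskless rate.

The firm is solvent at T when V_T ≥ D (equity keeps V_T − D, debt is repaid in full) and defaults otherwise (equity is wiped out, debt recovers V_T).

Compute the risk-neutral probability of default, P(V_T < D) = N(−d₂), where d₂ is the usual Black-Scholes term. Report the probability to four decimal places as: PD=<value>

PD=0.2124

d₁ = [ln(V₀/D) + (r + σ²/2)T] / (σ√T)
   = [ln(303.3497/140.7804) + (0.0145 + 0.5·0.4546²)·2.3637] / (0.4546·√2.3637)
   = [0.767685 + 0.278516] / 0.698917 = 1.496889
d₂ = d₁ − σ√T = 1.496889 − 0.698917 = 0.797972
risk-neutral PD = N(−d₂) = N(-0.797972) = 0.212443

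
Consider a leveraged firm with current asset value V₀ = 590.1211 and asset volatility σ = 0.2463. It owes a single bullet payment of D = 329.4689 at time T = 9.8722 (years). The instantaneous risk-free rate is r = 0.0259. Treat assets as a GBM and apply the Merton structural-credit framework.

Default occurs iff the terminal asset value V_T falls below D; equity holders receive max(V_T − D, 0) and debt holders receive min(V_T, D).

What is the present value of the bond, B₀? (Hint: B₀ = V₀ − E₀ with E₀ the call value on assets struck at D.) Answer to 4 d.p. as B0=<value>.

B0=234.8615

d₁ = [ln(V₀/D) + (r + σ²/2)T] / (σ√T)
   = [ln(590.1211/329.4689) + (0.0259 + 0.5·0.2463²)·9.8722] / (0.2463·√9.8722)
   = [0.582846 + 0.555132] / 0.773876 = 1.470491
d₂ = d₁ − σ√T = 1.470491 − 0.773876 = 0.696615
N(d₁) = 0.929286,  N(d₂) = 0.756978,  e^(−rT) = 0.774382
E₀ = V₀·N(d₁) − D·e^(−rT)·N(d₂)
   = 590.1211·0.929286 − 329.4689·0.774382·0.756978 = 355.259584
B₀ = V₀ − E₀ = 590.1211 − 355.259584 = 234.861516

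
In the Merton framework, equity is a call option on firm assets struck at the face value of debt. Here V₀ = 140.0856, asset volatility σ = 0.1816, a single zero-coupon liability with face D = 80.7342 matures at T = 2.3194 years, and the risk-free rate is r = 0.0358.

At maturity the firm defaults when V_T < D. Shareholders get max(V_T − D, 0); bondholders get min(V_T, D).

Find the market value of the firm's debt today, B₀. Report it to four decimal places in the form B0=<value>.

d₁ = [ln(V₀/D) + (r + σ²/2)T] / (σ√T)
   = [ln(140.0856/80.7342) + (0.0358 + 0.5·0.1816²)·2.3194] / (0.1816·√2.3194)
   = [0.551091 + 0.121280] / 0.276569 = 2.431114
d₂ = d₁ − σ√T = 2.431114 − 0.276569 = 2.154545
N(d₁) = 0.992474,  N(d₂) = 0.984401,  e^(−rT) = 0.920319
E₀ = V₀·N(d₁) − D·e^(−rT)·N(d₂)
   = 140.0856·0.992474 − 80.7342·0.920319·0.984401 = 65.889039
B₀ = V₀ − E₀ = 140.0856 − 65.889039 = 74.196561

B0=74.1966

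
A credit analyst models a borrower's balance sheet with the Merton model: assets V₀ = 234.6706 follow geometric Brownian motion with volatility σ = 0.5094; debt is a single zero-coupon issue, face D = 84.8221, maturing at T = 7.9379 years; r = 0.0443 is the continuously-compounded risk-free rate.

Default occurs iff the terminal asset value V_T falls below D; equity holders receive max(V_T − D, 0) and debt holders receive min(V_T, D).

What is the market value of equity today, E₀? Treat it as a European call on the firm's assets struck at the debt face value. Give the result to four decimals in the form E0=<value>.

d₁ = [ln(V₀/D) + (r + σ²/2)T] / (σ√T)
   = [ln(234.6706/84.8221) + (0.0443 + 0.5·0.5094²)·7.9379] / (0.5094·√7.9379)
   = [1.017627 + 1.381545] / 1.435198 = 1.671666
d₂ = d₁ − σ√T = 1.671666 − 1.435198 = 0.236469
N(d₁) = 0.952705,  N(d₂) = 0.593466,  e^(−rT) = 0.703527
E₀ = V₀·N(d₁) − D·e^(−rT)·N(d₂)
   = 234.6706·0.952705 − 84.8221·0.703527·0.593466 = 188.157001

E0=188.1570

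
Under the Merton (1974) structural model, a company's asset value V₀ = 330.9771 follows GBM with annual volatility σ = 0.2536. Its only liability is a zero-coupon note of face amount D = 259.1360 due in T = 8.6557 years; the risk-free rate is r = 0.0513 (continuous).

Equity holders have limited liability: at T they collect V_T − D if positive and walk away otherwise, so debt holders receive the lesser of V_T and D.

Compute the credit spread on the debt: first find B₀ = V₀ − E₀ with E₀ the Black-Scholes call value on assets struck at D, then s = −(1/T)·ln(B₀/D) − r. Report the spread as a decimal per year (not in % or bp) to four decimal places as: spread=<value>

spread=0.0118

d₁ = [ln(V₀/D) + (r + σ²/2)T] / (σ√T)
   = [ln(330.9771/259.1360) + (0.0513 + 0.5·0.2536²)·8.6557] / (0.2536·√8.6557)
   = [0.244696 + 0.722374] / 0.746106 = 1.296157
d₂ = d₁ − σ√T = 1.296157 − 0.746106 = 0.550052
N(d₁) = 0.902539,  N(d₂) = 0.708858,  e^(−rT) = 0.641441
E₀ = V₀·N(d₁) − D·e^(−rT)·N(d₂)
   = 330.9771·0.902539 − 259.1360·0.641441·0.708858 = 180.893077
B₀ = V₀ − E₀ = 330.9771 − 180.893077 = 150.084023
spread = −(1/T)·ln(B₀/D) − r = −(1/8.6557)·ln(150.084023/259.1360) − 0.0513 = 0.01179804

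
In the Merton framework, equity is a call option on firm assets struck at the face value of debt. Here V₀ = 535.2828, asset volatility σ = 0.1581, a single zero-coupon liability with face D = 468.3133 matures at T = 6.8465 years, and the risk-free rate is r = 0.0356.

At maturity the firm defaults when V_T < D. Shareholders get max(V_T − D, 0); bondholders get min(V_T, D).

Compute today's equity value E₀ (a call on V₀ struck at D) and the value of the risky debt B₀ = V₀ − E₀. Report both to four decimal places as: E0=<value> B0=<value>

E0=186.0367 B0=349.2461

d₁ = [ln(V₀/D) + (r + σ²/2)T] / (σ√T)
   = [ln(535.2828/468.3133) + (0.0356 + 0.5·0.1581²)·6.8465] / (0.1581·√6.8465)
   = [0.133658 + 0.329302] / 0.413682 = 1.119120
d₂ = d₁ − σ√T = 1.119120 − 0.413682 = 0.705438
N(d₁) = 0.868456,  N(d₂) = 0.759731,  e^(−rT) = 0.783695
E₀ = V₀·N(d₁) − D·e^(−rT)·N(d₂)
   = 535.2828·0.868456 − 468.3133·0.783695·0.759731 = 186.036697
B₀ = V₀ − E₀ = 535.2828 − 186.036697 = 349.246103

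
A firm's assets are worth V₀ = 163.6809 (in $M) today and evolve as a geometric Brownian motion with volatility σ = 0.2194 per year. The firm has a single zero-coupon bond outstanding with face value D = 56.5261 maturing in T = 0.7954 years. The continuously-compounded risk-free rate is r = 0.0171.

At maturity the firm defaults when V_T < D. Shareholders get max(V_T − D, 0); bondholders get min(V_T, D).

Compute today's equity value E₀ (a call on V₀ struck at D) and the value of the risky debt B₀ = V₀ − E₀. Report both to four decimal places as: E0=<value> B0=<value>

d₁ = [ln(V₀/D) + (r + σ²/2)T] / (σ√T)
   = [ln(163.6809/56.5261) + (0.0171 + 0.5·0.2194²)·0.7954] / (0.2194·√0.7954)
   = [1.063216 + 0.032745] / 0.195672 = 5.601004
d₂ = d₁ − σ√T = 5.601004 − 0.195672 = 5.405332
N(d₁) = 1.000000,  N(d₂) = 1.000000,  e^(−rT) = 0.986491
E₀ = V₀·N(d₁) − D·e^(−rT)·N(d₂)
   = 163.6809·1.000000 − 56.5261·0.986491·1.000000 = 107.918426
B₀ = V₀ − E₀ = 163.6809 − 107.918426 = 55.762474

E0=107.9184 B0=55.7625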